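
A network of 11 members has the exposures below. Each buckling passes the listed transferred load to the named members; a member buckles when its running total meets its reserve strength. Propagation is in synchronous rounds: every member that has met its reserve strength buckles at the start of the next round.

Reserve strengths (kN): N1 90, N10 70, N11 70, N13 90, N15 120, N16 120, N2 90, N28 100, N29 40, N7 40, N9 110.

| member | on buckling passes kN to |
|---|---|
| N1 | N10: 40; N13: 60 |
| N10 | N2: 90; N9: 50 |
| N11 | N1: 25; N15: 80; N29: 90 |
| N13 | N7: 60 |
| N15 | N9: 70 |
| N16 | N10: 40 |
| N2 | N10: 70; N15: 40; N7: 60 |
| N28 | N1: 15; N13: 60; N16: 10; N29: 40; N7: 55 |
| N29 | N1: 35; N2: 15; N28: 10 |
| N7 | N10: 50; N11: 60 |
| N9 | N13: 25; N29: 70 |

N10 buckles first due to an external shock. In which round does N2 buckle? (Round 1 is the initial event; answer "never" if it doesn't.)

2

Round 1 — N10 buckles (initial).
  N2: +90 → 90 ≥ 90
  N9: +50 → 50 < 110
Round 2 — N2 buckles.
  N15: +40 → 40 < 120
  N7: +60 → 60 ≥ 40
Round 3 — N7 buckles.
  N11: +60 → 60 < 70
No further bucklings.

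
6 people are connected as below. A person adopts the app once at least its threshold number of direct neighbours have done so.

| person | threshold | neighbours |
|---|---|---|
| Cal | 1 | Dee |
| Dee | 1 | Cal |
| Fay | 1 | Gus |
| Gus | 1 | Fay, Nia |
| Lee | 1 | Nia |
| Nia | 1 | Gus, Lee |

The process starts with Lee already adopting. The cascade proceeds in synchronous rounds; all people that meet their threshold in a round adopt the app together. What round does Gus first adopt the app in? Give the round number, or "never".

3

Round 1 — Lee adopts the app (initial).
Round 2 — checking thresholds:
  Nia: 1 of 2 neighbours ≥ 1, adopts the app.
Round 3 — checking thresholds:
  Gus: 1 of 2 neighbours ≥ 1, adopts the app.
Round 4 — checking thresholds:
  Fay: 1 of 1 neighbours ≥ 1, adopts the app.
Round 5 — no new adoptions; cascade stops.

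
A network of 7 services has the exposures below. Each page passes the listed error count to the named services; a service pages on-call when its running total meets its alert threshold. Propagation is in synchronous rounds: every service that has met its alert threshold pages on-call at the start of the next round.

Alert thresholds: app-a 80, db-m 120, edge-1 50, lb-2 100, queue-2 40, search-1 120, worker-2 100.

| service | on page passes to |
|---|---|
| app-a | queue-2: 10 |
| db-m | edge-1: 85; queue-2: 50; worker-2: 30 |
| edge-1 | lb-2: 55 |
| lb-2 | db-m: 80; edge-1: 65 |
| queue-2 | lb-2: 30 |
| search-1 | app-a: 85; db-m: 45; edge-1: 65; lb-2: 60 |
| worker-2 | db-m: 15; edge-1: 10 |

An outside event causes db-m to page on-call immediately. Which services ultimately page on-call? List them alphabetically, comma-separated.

db-m, edge-1, queue-2

Round 1 — db-m pages on-call (initial).
  edge-1: +85 → 85 ≥ 50
  queue-2: +50 → 50 ≥ 40
  worker-2: +30 → 30 < 100
Round 2 — edge-1, queue-2 page on-call.
  lb-2: +55+30 → 85 < 100
No further pages.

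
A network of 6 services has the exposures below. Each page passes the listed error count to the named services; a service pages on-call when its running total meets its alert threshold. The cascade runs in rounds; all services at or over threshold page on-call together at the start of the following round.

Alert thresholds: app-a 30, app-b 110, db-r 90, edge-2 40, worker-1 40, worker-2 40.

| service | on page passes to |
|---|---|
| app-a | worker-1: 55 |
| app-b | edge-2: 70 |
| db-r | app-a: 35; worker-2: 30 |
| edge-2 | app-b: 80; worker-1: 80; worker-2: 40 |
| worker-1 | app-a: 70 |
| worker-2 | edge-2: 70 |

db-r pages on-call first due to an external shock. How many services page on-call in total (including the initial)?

3

Round 1 — db-r pages on-call (initial).
  app-a: +35 → 35 ≥ 30
  worker-2: +30 → 30 < 40
Round 2 — app-a pages on-call.
  worker-1: +55 → 55 ≥ 40
Round 3 — worker-1 pages on-call.
No further pages.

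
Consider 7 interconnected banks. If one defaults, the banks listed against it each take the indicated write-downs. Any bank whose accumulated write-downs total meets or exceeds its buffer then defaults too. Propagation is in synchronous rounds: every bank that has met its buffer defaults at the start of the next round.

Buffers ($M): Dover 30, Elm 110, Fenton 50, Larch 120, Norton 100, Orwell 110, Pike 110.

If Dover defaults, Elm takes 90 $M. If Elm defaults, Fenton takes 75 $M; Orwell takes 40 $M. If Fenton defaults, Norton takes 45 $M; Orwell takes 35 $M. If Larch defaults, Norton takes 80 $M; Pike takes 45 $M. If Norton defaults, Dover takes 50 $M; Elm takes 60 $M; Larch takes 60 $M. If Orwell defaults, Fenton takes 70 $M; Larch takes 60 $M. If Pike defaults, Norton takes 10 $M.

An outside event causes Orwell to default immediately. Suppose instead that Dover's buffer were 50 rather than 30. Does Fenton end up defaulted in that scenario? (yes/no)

yes

With Dover's buffer at 50:
Round 1 — Orwell defaults (initial).
  Fenton: +70 → 70 ≥ 50
  Larch: +60 → 60 < 120
Round 2 — Fenton defaults.
  Norton: +45 → 45 < 100
No further defaults.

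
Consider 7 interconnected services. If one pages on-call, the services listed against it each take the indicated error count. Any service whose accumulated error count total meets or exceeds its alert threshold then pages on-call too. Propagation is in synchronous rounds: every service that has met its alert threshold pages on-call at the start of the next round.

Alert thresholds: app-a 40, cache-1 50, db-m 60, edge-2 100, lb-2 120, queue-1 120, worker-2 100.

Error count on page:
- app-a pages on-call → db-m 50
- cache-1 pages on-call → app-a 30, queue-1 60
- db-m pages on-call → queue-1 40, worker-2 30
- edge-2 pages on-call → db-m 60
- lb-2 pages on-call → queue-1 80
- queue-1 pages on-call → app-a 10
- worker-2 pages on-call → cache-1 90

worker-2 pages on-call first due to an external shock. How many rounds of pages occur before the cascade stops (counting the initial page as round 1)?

Round 1 — worker-2 pages on-call (initial).
  cache-1: +90 → 90 ≥ 50
Round 2 — cache-1 pages on-call.
  app-a: +30 → 30 < 40
  queue-1: +60 → 60 < 120
No further pages.

2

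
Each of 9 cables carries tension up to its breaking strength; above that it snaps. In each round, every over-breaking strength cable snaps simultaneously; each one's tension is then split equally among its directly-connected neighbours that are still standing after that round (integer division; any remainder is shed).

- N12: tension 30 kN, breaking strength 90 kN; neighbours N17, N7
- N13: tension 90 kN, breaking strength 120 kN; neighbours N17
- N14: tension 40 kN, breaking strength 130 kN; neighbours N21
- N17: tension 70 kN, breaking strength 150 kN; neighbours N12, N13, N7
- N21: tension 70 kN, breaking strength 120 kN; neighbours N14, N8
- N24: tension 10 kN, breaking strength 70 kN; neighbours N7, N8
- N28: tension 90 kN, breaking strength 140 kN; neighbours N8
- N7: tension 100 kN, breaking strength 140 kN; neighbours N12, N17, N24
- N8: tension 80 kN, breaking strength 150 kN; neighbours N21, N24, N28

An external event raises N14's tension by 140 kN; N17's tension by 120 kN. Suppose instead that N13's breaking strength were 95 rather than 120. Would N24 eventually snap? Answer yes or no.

With N13's breaking strength at 95:
Round 1 — N14 at 180 > 130; N17 at 190 > 150. N14, N17 snap.
  N14 sheds 180 kN to N21: 180 each.
    N21: 70+180 = 250 > 120
  N17 sheds 190 kN to N12, N13, N7: 63 each (1 lost).
    N12: 30+63 = 93 > 90
    N13: 90+63 = 153 > 95
    N7: 100+63 = 163 > 140
Round 2 — N12, N13, N21, N7 snap.
  N12 sheds 93 kN: no online neighbours, lost.
  N13 sheds 153 kN: no online neighbours, lost.
  N21 sheds 250 kN to N8: 250 each.
    N8: 80+250 = 330 > 150
  N7 sheds 163 kN to N24: 163 each.
    N24: 10+163 = 173 > 70
Round 3 — N24, N8 snap.
  N24 sheds 173 kN: no online neighbours, lost.
  N8 sheds 330 kN to N28: 330 each.
    N28: 90+330 = 420 > 140
Round 4 — N28 snaps.
  N28 sheds 420 kN: no online neighbours, lost.
No further breaks.

yes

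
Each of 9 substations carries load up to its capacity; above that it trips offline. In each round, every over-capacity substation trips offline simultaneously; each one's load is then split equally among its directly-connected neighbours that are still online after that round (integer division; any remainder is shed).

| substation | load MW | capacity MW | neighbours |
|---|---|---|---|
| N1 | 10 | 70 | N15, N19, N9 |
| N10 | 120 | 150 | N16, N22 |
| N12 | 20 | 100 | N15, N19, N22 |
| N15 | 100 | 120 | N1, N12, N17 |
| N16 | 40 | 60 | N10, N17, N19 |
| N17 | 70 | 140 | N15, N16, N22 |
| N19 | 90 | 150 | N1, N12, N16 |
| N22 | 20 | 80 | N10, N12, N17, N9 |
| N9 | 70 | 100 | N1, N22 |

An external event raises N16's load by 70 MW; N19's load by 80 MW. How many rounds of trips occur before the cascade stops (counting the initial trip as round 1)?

4

Round 1 — N16 at 110 > 60; N19 at 170 > 150. N16, N19 trip offline.
  N16 sheds 110 MW to N10, N17: 55 each.
    N10: 120+55 = 175 > 150
    N17: 70+55 = 125 ≤ 140
  N19 sheds 170 MW to N1, N12: 85 each.
    N1: 10+85 = 95 > 70
    N12: 20+85 = 105 > 100
Round 2 — N1, N10, N12 trip offline.
  N1 sheds 95 MW to N15, N9: 47 each (1 lost).
    N15: 100+47 = 147 > 120
    N9: 70+47 = 117 > 100
  N10 sheds 175 MW to N22: 175 each.
    N22: 20+175 = 195 > 80
  N12 sheds 105 MW to N15, N22: 52 each (1 lost).
    N15: 147+52 = 199 > 120
    N22: 195+52 = 247 > 80
Round 3 — N15, N22, N9 trip offline.
  N15 sheds 199 MW to N17: 199 each.
    N17: 125+199 = 324 > 140
  N22 sheds 247 MW to N17: 247 each.
    N17: 324+247 = 571 > 140
  N9 sheds 117 MW: no online neighbours, lost.
Round 4 — N17 trips offline.
  N17 sheds 571 MW: no online neighbours, lost.
No further trips.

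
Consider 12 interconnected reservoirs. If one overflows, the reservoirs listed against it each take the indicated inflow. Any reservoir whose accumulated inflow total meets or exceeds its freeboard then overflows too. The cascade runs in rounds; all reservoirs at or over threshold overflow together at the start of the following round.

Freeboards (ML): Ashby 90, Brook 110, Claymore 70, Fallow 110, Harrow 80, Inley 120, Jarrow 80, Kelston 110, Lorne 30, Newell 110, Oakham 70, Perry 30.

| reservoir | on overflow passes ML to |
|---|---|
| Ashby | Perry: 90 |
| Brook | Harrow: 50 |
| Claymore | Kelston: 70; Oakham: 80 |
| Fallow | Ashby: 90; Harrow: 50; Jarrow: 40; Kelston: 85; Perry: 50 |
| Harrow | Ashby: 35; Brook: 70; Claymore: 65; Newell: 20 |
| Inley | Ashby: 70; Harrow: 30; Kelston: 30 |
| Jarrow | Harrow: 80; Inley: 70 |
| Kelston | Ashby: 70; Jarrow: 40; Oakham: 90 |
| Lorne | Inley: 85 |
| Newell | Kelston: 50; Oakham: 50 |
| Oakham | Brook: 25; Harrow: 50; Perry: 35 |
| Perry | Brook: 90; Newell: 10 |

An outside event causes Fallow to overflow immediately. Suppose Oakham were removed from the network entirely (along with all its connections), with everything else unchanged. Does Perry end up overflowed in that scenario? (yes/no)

With Oakham removed:
Round 1 — Fallow overflows (initial).
  Ashby: +90 → 90 ≥ 90
  Harrow: +50 → 50 < 80
  Jarrow: +40 → 40 < 80
  Kelston: +85 → 85 < 110
  Perry: +50 → 50 ≥ 30
Round 2 — Ashby, Perry overflow.
  Brook: +90 → 90 < 110
  Newell: +10 → 10 < 110
No further overflows.

yes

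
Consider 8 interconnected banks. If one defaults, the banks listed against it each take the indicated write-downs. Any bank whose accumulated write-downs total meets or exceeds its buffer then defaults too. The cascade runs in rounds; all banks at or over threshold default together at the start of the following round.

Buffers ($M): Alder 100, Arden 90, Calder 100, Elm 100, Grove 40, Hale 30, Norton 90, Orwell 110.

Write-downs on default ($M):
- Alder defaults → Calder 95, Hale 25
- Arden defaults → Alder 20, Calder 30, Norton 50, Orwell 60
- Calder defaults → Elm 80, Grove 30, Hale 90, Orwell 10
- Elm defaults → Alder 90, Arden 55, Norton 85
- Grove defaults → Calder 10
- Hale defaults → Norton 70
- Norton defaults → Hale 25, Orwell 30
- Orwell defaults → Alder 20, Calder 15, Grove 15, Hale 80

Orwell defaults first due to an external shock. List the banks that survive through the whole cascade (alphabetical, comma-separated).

Alder, Arden, Calder, Elm, Grove, Norton

Round 1 — Orwell defaults (initial).
  Alder: +20 → 20 < 100
  Calder: +15 → 15 < 100
  Grove: +15 → 15 < 40
  Hale: +80 → 80 ≥ 30
Round 2 — Hale defaults.
  Norton: +70 → 70 < 90
No further defaults.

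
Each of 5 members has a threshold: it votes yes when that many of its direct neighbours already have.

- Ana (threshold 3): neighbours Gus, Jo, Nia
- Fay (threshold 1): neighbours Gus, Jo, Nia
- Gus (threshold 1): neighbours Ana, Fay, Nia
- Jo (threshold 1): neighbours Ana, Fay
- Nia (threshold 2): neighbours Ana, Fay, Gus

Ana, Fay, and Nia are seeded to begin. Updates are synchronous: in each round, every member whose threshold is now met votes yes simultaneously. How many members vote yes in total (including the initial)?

Round 1 — Ana, Fay, Nia vote yes (initial).
Round 2 — checking thresholds:
  Gus: 3 of 3 neighbours ≥ 1, votes yes.
  Jo: 2 of 2 neighbours ≥ 1, votes yes.
Round 3 — no new yes votes; cascade stops.

5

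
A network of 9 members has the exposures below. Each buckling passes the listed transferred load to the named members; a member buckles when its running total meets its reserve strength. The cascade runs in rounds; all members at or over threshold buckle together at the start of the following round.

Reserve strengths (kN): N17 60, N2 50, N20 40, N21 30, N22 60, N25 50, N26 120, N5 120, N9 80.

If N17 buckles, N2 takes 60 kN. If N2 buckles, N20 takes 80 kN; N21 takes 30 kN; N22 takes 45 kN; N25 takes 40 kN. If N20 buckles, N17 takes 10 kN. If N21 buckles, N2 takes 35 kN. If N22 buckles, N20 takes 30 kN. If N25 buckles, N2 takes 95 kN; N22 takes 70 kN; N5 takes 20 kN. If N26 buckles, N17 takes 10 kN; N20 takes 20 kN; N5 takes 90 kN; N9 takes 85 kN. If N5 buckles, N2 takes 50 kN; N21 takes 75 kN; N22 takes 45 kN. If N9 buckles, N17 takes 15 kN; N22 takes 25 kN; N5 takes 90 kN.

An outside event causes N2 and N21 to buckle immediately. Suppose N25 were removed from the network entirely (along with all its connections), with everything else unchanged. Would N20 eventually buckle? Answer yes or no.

With N25 removed:
Round 1 — N2, N21 buckle (initial).
  N20: +80 → 80 ≥ 40
  N22: +45 → 45 < 60
Round 2 — N20 buckles.
  N17: +10 → 10 < 60
No further bucklings.

yes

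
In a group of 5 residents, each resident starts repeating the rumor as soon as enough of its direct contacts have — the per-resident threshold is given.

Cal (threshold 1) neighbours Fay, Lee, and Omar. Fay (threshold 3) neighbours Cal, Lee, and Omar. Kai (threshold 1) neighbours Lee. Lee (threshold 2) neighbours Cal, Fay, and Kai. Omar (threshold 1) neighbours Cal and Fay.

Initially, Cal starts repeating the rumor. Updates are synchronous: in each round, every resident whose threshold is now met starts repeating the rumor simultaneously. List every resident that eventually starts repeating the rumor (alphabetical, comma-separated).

Round 1 — Cal starts repeating the rumor (initial).
Round 2 — checking thresholds:
  Fay: 1 of 3 neighbours < 3, not yet.
  Lee: 1 of 3 neighbours < 2, not yet.
  Omar: 1 of 2 neighbours ≥ 1, starts repeating the rumor.
Round 3 — no new spreads; cascade stops.

Cal, Omar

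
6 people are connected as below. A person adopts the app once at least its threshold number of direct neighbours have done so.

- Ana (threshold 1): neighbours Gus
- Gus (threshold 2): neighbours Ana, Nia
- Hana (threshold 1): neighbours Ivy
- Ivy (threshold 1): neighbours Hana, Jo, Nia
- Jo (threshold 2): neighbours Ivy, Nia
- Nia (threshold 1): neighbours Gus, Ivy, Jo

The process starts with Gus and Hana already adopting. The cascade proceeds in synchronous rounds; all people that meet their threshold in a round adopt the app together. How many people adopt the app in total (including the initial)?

Round 1 — Gus, Hana adopt the app (initial).
Round 2 — checking thresholds:
  Ana: 1 of 1 neighbours ≥ 1, adopts the app.
  Ivy: 1 of 3 neighbours ≥ 1, adopts the app.
  Nia: 1 of 3 neighbours ≥ 1, adopts the app.
Round 3 — checking thresholds:
  Jo: 2 of 2 neighbours ≥ 2, adopts the app.
Round 4 — no new adoptions; cascade stops.

6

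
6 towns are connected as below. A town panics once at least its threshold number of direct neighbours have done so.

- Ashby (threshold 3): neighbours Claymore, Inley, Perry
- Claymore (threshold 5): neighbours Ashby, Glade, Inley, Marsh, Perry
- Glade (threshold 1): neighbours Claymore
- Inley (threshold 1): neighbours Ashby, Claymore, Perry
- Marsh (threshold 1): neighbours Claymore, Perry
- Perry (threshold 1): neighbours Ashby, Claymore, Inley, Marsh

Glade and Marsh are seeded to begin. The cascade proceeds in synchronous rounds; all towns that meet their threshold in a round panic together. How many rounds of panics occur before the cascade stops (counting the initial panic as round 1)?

Round 1 — Glade, Marsh panic (initial).
Round 2 — checking thresholds:
  Claymore: 2 of 5 neighbours < 5, below threshold.
  Perry: 1 of 4 neighbours ≥ 1, panics.
Round 3 — checking thresholds:
  Ashby: 1 of 3 neighbours < 3, below threshold.
  Claymore: 3 of 5 neighbours < 5, below threshold.
  Inley: 1 of 3 neighbours ≥ 1, panics.
Round 4 — no new panics; cascade stops.

3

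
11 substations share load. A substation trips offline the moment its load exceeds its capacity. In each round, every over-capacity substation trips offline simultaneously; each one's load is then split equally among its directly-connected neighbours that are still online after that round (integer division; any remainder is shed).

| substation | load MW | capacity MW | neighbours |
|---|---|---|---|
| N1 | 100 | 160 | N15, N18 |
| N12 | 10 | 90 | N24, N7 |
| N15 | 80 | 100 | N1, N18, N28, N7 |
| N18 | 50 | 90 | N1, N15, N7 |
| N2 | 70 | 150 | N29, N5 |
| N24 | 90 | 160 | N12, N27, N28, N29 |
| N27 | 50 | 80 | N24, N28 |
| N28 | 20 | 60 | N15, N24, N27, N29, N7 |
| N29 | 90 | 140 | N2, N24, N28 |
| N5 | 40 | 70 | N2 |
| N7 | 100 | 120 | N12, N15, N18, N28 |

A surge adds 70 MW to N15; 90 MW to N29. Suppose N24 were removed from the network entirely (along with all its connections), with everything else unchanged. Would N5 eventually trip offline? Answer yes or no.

yes

With N24 removed:
Round 1 — N15 at 150 > 100; N29 at 180 > 140. N15, N29 trip offline.
  N15 sheds 150 MW to N1, N18, N28, N7: 37 each (2 lost).
    N1: 100+37 = 137 ≤ 160
    N18: 50+37 = 87 ≤ 90
    N28: 20+37 = 57 ≤ 60
    N7: 100+37 = 137 > 120
  N29 sheds 180 MW to N2, N28: 90 each.
    N2: 70+90 = 160 > 150
    N28: 57+90 = 147 > 60
Round 2 — N2, N28, N7 trip offline.
  N2 sheds 160 MW to N5: 160 each.
    N5: 40+160 = 200 > 70
  N28 sheds 147 MW to N27: 147 each.
    N27: 50+147 = 197 > 80
  N7 sheds 137 MW to N12, N18: 68 each (1 lost).
    N12: 10+68 = 78 ≤ 90
    N18: 87+68 = 155 > 90
Round 3 — N18, N27, N5 trip offline.
  N18 sheds 155 MW to N1: 155 each.
    N1: 137+155 = 292 > 160
  N27 sheds 197 MW: no online neighbours, lost.
  N5 sheds 200 MW: no online neighbours, lost.
Round 4 — N1 trips offline.
  N1 sheds 292 MW: no online neighbours, lost.
No further trips.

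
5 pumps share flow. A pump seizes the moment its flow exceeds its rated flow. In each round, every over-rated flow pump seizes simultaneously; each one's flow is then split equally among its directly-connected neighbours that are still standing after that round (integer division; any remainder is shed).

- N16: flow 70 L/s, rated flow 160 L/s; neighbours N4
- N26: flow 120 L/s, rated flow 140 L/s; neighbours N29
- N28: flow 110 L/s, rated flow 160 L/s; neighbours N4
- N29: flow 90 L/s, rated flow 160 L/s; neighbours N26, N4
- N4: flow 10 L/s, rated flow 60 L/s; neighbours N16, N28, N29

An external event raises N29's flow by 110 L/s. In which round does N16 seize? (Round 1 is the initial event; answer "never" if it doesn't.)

never

Round 1 — N29 at 200 > 160. N29 seizes.
  N29 sheds 200 L/s to N26, N4: 100 each.
    N26: 120+100 = 220 > 140
    N4: 10+100 = 110 > 60
Round 2 — N26, N4 seize.
  N26 sheds 220 L/s: no online neighbours, lost.
  N4 sheds 110 L/s to N16, N28: 55 each.
    N16: 70+55 = 125 ≤ 160
    N28: 110+55 = 165 > 160
Round 3 — N28 seizes.
  N28 sheds 165 L/s: no online neighbours, lost.
No further seizures.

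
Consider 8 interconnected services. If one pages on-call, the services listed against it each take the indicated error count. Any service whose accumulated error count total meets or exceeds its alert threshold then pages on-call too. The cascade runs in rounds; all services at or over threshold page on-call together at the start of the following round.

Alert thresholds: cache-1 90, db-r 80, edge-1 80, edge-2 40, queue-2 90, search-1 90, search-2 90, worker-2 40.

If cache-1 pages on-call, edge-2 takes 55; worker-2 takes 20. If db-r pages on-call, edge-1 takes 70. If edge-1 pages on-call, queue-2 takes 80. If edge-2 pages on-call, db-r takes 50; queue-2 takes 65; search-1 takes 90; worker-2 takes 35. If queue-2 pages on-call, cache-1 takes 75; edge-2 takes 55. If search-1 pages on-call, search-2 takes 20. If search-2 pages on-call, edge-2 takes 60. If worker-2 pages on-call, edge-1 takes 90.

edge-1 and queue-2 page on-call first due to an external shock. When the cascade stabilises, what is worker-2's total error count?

35

Round 1 — edge-1, queue-2 page on-call (initial).
  cache-1: +75 → 75 < 90
  edge-2: +55 → 55 ≥ 40
Round 2 — edge-2 pages on-call.
  db-r: +50 → 50 < 80
  search-1: +90 → 90 ≥ 90
  worker-2: +35 → 35 < 40
Round 3 — search-1 pages on-call.
  search-2: +20 → 20 < 90
No further pages.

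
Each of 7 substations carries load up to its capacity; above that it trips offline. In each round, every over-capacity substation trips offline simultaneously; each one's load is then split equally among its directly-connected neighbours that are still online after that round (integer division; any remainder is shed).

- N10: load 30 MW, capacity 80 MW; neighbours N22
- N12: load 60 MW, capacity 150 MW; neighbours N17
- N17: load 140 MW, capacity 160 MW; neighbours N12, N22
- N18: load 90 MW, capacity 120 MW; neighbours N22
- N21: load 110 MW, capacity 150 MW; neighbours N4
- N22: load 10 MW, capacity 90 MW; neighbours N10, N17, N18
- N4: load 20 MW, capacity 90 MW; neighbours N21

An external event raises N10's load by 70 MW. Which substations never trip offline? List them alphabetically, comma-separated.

N21, N4

Round 1 — N10 at 100 > 80. N10 trips offline.
  N10 sheds 100 MW to N22: 100 each.
    N22: 10+100 = 110 > 90
Round 2 — N22 trips offline.
  N22 sheds 110 MW to N17, N18: 55 each.
    N17: 140+55 = 195 > 160
    N18: 90+55 = 145 > 120
Round 3 — N17, N18 trip offline.
  N17 sheds 195 MW to N12: 195 each.
    N12: 60+195 = 255 > 150
  N18 sheds 145 MW: no online neighbours, lost.
Round 4 — N12 trips offline.
  N12 sheds 255 MW: no online neighbours, lost.
No further trips.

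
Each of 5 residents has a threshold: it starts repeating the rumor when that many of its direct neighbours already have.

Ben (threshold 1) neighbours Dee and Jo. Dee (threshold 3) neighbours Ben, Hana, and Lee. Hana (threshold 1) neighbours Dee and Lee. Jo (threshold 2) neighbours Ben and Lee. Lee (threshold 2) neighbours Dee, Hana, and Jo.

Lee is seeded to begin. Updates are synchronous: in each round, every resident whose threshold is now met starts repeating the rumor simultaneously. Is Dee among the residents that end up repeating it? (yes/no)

no

Round 1 — Lee starts repeating the rumor (initial).
Round 2 — checking thresholds:
  Dee: 1 of 3 neighbours < 3, below threshold.
  Hana: 1 of 2 neighbours ≥ 1, starts repeating the rumor.
  Jo: 1 of 2 neighbours < 2, below threshold.
Round 3 — no new spreads; cascade stops.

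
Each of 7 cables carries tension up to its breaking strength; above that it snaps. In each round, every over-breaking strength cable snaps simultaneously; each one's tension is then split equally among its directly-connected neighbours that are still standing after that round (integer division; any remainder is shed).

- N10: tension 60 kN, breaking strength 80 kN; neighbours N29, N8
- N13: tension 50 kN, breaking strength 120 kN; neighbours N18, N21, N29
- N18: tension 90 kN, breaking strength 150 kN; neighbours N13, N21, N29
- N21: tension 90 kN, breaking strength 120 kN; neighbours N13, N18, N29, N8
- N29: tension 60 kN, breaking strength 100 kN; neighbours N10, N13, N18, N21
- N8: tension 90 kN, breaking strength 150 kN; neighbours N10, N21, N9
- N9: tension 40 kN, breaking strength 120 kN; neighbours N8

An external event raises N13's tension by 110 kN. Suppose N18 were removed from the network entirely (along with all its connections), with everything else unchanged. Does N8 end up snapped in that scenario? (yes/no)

yes

With N18 removed:
Round 1 — N13 at 160 > 120. N13 snaps.
  N13 sheds 160 kN to N21, N29: 80 each.
    N21: 90+80 = 170 > 120
    N29: 60+80 = 140 > 100
Round 2 — N21, N29 snap.
  N21 sheds 170 kN to N8: 170 each.
    N8: 90+170 = 260 > 150
  N29 sheds 140 kN to N10: 140 each.
    N10: 60+140 = 200 > 80
Round 3 — N10, N8 snap.
  N10 sheds 200 kN: no online neighbours, lost.
  N8 sheds 260 kN to N9: 260 each.
    N9: 40+260 = 300 > 120
Round 4 — N9 snaps.
  N9 sheds 300 kN: no online neighbours, lost.
No further breaks.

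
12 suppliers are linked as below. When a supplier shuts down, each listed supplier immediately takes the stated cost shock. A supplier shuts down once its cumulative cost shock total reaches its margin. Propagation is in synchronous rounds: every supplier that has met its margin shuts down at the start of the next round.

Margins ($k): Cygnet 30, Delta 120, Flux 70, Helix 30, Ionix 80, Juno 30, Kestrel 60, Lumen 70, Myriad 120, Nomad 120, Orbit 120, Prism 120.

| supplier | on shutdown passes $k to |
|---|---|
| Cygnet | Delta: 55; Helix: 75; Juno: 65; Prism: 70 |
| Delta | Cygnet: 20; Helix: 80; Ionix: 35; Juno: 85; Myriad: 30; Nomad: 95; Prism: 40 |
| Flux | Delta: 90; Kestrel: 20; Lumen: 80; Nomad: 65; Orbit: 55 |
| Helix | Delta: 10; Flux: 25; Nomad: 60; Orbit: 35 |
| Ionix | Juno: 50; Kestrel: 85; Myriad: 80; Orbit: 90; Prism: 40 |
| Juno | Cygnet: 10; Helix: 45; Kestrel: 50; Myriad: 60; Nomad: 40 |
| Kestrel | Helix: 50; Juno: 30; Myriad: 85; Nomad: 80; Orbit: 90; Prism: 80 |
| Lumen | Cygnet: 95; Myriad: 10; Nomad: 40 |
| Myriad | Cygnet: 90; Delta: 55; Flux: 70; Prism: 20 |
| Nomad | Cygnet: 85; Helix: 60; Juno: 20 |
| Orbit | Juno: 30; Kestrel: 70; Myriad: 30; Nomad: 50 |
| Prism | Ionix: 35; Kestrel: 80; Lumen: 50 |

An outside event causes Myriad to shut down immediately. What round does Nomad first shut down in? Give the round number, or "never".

4

Round 1 — Myriad shuts down (initial).
  Cygnet: +90 → 90 ≥ 30
  Delta: +55 → 55 < 120
  Flux: +70 → 70 ≥ 70
  Prism: +20 → 20 < 120
Round 2 — Cygnet, Flux shut down.
  Delta: +55+90 → 200 ≥ 120
  Helix: +75 → 75 ≥ 30
  Juno: +65 → 65 ≥ 30
  Kestrel: +20 → 20 < 60
  Lumen: +80 → 80 ≥ 70
  Nomad: +65 → 65 < 120
  Orbit: +55 → 55 < 120
  Prism: +70 → 90 < 120
Round 3 — Delta, Helix, Juno, Lumen shut down.
  Ionix: +35 → 35 < 80
  Kestrel: +50 → 70 ≥ 60
  Nomad: +95+60+40+40 → 300 ≥ 120
  Orbit: +35 → 90 < 120
  Prism: +40 → 130 ≥ 120
Round 4 — Kestrel, Nomad, Prism shut down.
  Ionix: +35 → 70 < 80
  Orbit: +90 → 180 ≥ 120
Round 5 — Orbit shuts down.
No further shutdowns.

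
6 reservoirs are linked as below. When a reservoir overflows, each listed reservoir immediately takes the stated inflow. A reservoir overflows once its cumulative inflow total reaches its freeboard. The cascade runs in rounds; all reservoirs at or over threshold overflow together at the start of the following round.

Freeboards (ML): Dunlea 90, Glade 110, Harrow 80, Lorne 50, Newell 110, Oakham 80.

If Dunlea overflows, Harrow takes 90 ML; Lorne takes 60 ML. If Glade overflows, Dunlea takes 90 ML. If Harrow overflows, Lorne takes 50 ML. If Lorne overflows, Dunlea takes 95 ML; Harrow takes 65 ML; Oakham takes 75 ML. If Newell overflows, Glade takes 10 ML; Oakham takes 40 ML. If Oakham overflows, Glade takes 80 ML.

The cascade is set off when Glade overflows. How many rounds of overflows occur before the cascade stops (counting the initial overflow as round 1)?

Round 1 — Glade overflows (initial).
  Dunlea: +90 → 90 ≥ 90
Round 2 — Dunlea overflows.
  Harrow: +90 → 90 ≥ 80
  Lorne: +60 → 60 ≥ 50
Round 3 — Harrow, Lorne overflow.
  Oakham: +75 → 75 < 80
No further overflows.

3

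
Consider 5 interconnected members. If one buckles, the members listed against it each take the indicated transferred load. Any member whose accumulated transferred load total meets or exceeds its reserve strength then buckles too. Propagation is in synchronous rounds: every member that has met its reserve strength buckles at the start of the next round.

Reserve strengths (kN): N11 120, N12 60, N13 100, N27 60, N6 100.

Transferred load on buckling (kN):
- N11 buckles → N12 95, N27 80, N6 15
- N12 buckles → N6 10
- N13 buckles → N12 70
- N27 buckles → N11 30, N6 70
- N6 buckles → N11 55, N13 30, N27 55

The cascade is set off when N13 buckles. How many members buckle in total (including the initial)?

Round 1 — N13 buckles (initial).
  N12: +70 → 70 ≥ 60
Round 2 — N12 buckles.
  N6: +10 → 10 < 100
No further bucklings.

2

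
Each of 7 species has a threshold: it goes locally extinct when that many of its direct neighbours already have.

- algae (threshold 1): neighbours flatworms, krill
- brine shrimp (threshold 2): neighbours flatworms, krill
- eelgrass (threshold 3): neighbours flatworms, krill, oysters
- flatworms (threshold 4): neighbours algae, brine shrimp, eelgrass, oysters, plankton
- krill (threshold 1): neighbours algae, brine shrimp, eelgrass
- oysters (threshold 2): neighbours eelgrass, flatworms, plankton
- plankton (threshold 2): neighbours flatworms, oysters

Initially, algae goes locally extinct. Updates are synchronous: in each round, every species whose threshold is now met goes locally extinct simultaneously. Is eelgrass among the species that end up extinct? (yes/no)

no

Round 1 — algae goes locally extinct (initial).
Round 2 — checking thresholds:
  flatworms: 1 of 5 neighbours < 4, holds.
  krill: 1 of 3 neighbours ≥ 1, goes locally extinct.
Round 3 — no new extinctions; cascade stops.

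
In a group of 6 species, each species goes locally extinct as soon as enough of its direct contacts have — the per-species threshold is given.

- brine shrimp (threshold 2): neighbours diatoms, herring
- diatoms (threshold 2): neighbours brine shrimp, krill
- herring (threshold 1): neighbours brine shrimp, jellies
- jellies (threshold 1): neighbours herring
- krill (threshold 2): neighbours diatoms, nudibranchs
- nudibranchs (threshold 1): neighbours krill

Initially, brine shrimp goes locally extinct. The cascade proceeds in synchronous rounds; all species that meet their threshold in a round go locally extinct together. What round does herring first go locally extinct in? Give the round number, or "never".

2

Round 1 — brine shrimp goes locally extinct (initial).
Round 2 — checking thresholds:
  diatoms: 1 of 2 neighbours < 2, below threshold.
  herring: 1 of 2 neighbours ≥ 1, goes locally extinct.
Round 3 — checking thresholds:
  diatoms: 1 of 2 neighbours < 2, below threshold.
  jellies: 1 of 1 neighbours ≥ 1, goes locally extinct.
Round 4 — no new extinctions; cascade stops.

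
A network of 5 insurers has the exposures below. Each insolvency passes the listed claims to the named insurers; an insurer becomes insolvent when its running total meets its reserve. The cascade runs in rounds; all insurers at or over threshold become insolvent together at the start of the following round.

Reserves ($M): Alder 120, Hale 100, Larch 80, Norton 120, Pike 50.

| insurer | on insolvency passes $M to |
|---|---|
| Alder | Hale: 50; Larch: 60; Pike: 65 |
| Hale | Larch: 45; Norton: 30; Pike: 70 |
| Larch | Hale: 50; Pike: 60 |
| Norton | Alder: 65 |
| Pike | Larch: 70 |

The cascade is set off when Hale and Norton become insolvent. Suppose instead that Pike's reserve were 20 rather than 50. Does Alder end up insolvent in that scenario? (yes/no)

no

With Pike's reserve at 20:
Round 1 — Hale, Norton become insolvent (initial).
  Alder: +65 → 65 < 120
  Larch: +45 → 45 < 80
  Pike: +70 → 70 ≥ 20
Round 2 — Pike becomes insolvent.
  Larch: +70 → 115 ≥ 80
Round 3 — Larch becomes insolvent.
No further insolvencies.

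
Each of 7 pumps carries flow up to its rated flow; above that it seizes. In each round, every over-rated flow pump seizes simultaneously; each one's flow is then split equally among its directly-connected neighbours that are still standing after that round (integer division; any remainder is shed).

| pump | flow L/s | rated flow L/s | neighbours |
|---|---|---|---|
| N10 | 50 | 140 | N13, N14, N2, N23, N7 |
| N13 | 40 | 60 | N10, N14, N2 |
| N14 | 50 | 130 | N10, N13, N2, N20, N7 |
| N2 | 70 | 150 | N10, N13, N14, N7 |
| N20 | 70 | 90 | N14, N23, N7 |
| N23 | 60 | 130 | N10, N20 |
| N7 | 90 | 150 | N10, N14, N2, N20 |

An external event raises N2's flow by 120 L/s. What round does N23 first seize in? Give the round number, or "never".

5

Round 1 — N2 at 190 > 150. N2 seizes.
  N2 sheds 190 L/s to N10, N13, N14, N7: 47 each (2 lost).
    N10: 50+47 = 97 ≤ 140
    N13: 40+47 = 87 > 60
    N14: 50+47 = 97 ≤ 130
    N7: 90+47 = 137 ≤ 150
Round 2 — N13 seizes.
  N13 sheds 87 L/s to N10, N14: 43 each (1 lost).
    N10: 97+43 = 140 ≤ 140
    N14: 97+43 = 140 > 130
Round 3 — N14 seizes.
  N14 sheds 140 L/s to N10, N20, N7: 46 each (2 lost).
    N10: 140+46 = 186 > 140
    N20: 70+46 = 116 > 90
    N7: 137+46 = 183 > 150
Round 4 — N10, N20, N7 seize.
  N10 sheds 186 L/s to N23: 186 each.
    N23: 60+186 = 246 > 130
  N20 sheds 116 L/s to N23: 116 each.
    N23: 246+116 = 362 > 130
  N7 sheds 183 L/s: no online neighbours, lost.
Round 5 — N23 seizes.
  N23 sheds 362 L/s: no online neighbours, lost.
No further seizures.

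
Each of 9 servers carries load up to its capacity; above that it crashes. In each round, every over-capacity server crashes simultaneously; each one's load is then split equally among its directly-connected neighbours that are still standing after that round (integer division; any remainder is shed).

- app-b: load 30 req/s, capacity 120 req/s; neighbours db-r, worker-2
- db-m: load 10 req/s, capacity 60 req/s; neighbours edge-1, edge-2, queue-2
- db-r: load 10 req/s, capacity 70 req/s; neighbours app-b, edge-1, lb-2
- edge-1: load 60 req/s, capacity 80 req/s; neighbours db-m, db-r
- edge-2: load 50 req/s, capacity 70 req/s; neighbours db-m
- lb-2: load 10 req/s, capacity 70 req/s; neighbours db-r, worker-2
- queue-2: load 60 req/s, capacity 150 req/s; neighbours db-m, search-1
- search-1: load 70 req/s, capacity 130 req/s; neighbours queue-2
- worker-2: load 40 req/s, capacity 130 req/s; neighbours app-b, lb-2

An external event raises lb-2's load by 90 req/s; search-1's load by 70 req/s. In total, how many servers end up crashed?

9

Round 1 — lb-2 at 100 > 70; search-1 at 140 > 130. lb-2, search-1 crash.
  lb-2 sheds 100 req/s to db-r, worker-2: 50 each.
    db-r: 10+50 = 60 ≤ 70
    worker-2: 40+50 = 90 ≤ 130
  search-1 sheds 140 req/s to queue-2: 140 each.
    queue-2: 60+140 = 200 > 150
Round 2 — queue-2 crashes.
  queue-2 sheds 200 req/s to db-m: 200 each.
    db-m: 10+200 = 210 > 60
Round 3 — db-m crashes.
  db-m sheds 210 req/s to edge-1, edge-2: 105 each.
    edge-1: 60+105 = 165 > 80
    edge-2: 50+105 = 155 > 70
Round 4 — edge-1, edge-2 crash.
  edge-1 sheds 165 req/s to db-r: 165 each.
    db-r: 60+165 = 225 > 70
  edge-2 sheds 155 req/s: no online neighbours, lost.
Round 5 — db-r crashes.
  db-r sheds 225 req/s to app-b: 225 each.
    app-b: 30+225 = 255 > 120
Round 6 — app-b crashes.
  app-b sheds 255 req/s to worker-2: 255 each.
    worker-2: 90+255 = 345 > 130
Round 7 — worker-2 crashes.
  worker-2 sheds 345 req/s: no online neighbours, lost.
No further crashes.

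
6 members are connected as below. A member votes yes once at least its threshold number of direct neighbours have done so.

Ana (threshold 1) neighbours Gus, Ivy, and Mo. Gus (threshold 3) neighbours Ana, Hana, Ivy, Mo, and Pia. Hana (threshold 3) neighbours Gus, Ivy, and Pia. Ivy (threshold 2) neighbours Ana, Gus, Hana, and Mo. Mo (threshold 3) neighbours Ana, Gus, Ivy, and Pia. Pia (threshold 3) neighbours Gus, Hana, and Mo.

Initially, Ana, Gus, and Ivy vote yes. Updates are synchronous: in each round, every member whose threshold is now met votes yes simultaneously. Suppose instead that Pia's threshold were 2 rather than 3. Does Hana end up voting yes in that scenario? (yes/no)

With Pia's threshold at 2:
Round 1 — Ana, Gus, Ivy vote yes (initial).
Round 2 — checking thresholds:
  Hana: 2 of 3 neighbours < 3, not yet.
  Mo: 3 of 4 neighbours ≥ 3, votes yes.
  Pia: 1 of 3 neighbours < 2, not yet.
Round 3 — checking thresholds:
  Hana: 2 of 3 neighbours < 3, not yet.
  Pia: 2 of 3 neighbours ≥ 2, votes yes.
Round 4 — checking thresholds:
  Hana: 3 of 3 neighbours ≥ 3, votes yes.
Round 5 — no new yes votes; cascade stops.

yes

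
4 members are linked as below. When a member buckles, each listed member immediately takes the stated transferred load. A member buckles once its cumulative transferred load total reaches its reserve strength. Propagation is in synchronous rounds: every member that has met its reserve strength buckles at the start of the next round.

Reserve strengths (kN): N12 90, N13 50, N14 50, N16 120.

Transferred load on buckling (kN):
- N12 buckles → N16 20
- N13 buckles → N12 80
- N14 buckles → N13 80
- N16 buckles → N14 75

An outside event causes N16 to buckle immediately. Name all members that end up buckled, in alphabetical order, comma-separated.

N13, N14, N16

Round 1 — N16 buckles (initial).
  N14: +75 → 75 ≥ 50
Round 2 — N14 buckles.
  N13: +80 → 80 ≥ 50
Round 3 — N13 buckles.
  N12: +80 → 80 < 90
No further bucklings.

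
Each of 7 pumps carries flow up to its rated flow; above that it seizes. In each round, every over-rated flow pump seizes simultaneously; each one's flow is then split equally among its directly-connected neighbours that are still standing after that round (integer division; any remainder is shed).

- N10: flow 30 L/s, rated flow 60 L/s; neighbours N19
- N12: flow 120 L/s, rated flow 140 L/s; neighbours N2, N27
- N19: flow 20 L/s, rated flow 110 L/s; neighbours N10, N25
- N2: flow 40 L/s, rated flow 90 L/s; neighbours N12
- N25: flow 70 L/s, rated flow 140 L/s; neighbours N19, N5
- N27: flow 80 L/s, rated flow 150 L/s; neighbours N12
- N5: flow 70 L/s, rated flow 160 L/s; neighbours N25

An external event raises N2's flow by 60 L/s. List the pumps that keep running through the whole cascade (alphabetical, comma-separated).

N10, N19, N25, N5

Round 1 — N2 at 100 > 90. N2 seizes.
  N2 sheds 100 L/s to N12: 100 each.
    N12: 120+100 = 220 > 140
Round 2 — N12 seizes.
  N12 sheds 220 L/s to N27: 220 each.
    N27: 80+220 = 300 > 150
Round 3 — N27 seizes.
  N27 sheds 300 L/s: no online neighbours, lost.
No further seizures.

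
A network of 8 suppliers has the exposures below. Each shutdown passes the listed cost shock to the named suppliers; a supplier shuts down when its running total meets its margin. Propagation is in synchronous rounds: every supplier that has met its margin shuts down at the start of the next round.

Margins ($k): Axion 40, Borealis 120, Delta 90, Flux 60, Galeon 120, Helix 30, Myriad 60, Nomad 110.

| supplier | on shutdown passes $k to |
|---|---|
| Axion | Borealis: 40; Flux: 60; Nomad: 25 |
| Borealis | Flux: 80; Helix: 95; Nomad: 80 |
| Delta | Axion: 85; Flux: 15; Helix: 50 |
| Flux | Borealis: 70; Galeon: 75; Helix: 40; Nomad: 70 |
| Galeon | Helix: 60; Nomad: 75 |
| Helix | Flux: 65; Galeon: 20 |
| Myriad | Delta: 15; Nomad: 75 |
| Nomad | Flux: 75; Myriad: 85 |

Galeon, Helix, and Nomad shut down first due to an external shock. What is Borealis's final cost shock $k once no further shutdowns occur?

Round 1 — Galeon, Helix, Nomad shut down (initial).
  Flux: +65+75 → 140 ≥ 60
  Myriad: +85 → 85 ≥ 60
Round 2 — Flux, Myriad shut down.
  Borealis: +70 → 70 < 120
  Delta: +15 → 15 < 90
No further shutdowns.

70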